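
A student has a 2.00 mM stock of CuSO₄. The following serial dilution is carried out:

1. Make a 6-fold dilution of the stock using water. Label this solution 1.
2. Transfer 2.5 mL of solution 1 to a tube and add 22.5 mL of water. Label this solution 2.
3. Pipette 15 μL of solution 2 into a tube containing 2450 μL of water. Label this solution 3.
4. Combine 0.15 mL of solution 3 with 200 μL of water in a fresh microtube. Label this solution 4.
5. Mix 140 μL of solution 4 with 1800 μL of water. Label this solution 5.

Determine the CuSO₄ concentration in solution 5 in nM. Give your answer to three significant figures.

6.27 nM

Step 1: 6-fold → factor 6
Step 2: 2.5 mL + 22.5 mL = 25 mL total → factor 25/2.5 = 10
Step 3: 15 μL + 2450 μL = 2465 μL total → factor 2465/15 = 164.33
Step 4: 0.15 mL + 200 μL = 0.35 mL total → factor 0.35/0.15 = 2.3333
Step 5: 140 μL + 1800 μL = 1940 μL total → factor 1940/140 = 13.857
Overall dilution factor = 6 × 10 × 164.33 × 2.3333 × 13.857 = 3.1881 × 10^5
Final = 2.00 mM / 3.1881 × 10^5 = 6.273 × 10^-6 mM = 6.27 nM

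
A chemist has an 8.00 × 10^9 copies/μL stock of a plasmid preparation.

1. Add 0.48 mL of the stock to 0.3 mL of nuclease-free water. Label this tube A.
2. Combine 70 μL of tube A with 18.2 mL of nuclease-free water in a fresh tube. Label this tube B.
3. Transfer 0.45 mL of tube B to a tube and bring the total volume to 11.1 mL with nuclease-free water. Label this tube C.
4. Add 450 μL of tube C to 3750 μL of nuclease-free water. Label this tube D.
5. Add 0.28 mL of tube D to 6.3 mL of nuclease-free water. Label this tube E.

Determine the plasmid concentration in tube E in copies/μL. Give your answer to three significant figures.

Step 1: 0.48 mL + 0.3 mL = 0.78 mL total → factor 0.78/0.48 = 1.625
Step 2: 70 μL + 18.2 mL = 18270 μL total → factor 18270/70 = 261
Step 3: 0.45 mL brought to 11.1 mL → factor 11.1/0.45 = 24.667
Step 4: 450 μL + 3750 μL = 4200 μL total → factor 4200/450 = 9.3333
Step 5: 0.28 mL + 6.3 mL = 6.58 mL total → factor 6.58/0.28 = 23.5
Overall dilution factor = 1.625 × 261 × 24.667 × 9.3333 × 23.5 = 2.2946 × 10^6
Final = 8.00 × 10^9 copies/μL / 2.2946 × 10^6 = 3.49 × 10^3 copies/μL

3.49 × 10^3 copies/μL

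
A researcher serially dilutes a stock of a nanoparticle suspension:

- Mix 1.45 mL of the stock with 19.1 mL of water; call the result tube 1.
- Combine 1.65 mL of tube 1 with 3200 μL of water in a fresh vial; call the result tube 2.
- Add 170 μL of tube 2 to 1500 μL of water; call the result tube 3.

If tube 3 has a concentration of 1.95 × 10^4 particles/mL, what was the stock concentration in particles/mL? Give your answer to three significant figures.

7.98 × 10^6 particles/mL

Step 1: 1.45 mL + 19.1 mL = 20.55 mL total → factor 20.55/1.45 = 14.172
Step 2: 1.65 mL + 3200 μL = 4.85 mL total → factor 4.85/1.65 = 2.9394
Step 3: 170 μL + 1500 μL = 1670 μL total → factor 1670/170 = 9.8235
Overall dilution factor = 14.172 × 2.9394 × 9.8235 = 409.23
Stock = 1.95 × 10^4 particles/mL × 409.23 = 7.98 × 10^6 particles/mL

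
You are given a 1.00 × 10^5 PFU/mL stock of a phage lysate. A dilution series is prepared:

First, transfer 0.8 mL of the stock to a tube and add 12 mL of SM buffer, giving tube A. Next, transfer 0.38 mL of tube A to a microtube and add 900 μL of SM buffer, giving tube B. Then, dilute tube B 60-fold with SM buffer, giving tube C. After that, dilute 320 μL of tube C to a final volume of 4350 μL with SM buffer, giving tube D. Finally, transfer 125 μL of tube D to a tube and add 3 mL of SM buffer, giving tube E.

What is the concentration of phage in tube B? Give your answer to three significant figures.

1.86 × 10^3 PFU/mL

Step 1: 0.8 mL + 12 mL = 12.8 mL total → factor 12.8/0.8 = 16
Step 2: 0.38 mL + 900 μL = 1.28 mL total → factor 1.28/0.38 = 3.3684
Dilution factor through tube B = 16 × 3.3684 = 53.895
[tube B] = 1.00 × 10^5 PFU/mL / 53.895 = 1.86 × 10^3 PFU/mL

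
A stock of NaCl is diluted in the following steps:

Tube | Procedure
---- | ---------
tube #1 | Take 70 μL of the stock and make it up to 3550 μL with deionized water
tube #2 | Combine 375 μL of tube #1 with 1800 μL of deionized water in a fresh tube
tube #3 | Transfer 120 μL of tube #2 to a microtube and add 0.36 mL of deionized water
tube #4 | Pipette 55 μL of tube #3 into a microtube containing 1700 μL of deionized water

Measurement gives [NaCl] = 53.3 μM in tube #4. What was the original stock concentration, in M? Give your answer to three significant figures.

2.00 M

Step 1: 70 μL brought to 3550 μL → factor 3550/70 = 50.714
Step 2: 375 μL + 1800 μL = 2175 μL total → factor 2175/375 = 5.8
Step 3: 120 μL + 0.36 mL = 480 μL total → factor 480/120 = 4
Step 4: 55 μL + 1700 μL = 1755 μL total → factor 1755/55 = 31.909
Overall dilution factor = 50.714 × 5.8 × 4 × 31.909 = 37543
Stock = 53.3 μM × 37543 = 2.001 × 10^6 μM = 2.00 M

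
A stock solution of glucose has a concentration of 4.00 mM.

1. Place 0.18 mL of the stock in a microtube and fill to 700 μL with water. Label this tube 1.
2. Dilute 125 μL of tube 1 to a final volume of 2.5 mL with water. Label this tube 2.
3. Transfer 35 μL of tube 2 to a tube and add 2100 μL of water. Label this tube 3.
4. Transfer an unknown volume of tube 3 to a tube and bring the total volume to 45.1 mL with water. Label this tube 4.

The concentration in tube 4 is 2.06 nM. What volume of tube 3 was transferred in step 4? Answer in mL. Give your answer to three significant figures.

0.110 mL

Step 1: 0.18 mL brought to 700 μL → factor 0.7/0.18 = 3.8889
Step 2: 125 μL brought to 2.5 mL → factor 2500/125 = 20
Step 3: 35 μL + 2100 μL = 2135 μL total → factor 2135/35 = 61
Step 4: v brought to 45.1 mL → factor = 45.1 mL/v
Product of known-step factors = 4744.4
Overall factor = 4.00 mM / (2.06 nM) = 1.9417 × 10^6
Step-4 factor = 1.9417 × 10^6 / 4744.4 = 409.27
v = 45.1 mL / 409.27 = 0.110 mL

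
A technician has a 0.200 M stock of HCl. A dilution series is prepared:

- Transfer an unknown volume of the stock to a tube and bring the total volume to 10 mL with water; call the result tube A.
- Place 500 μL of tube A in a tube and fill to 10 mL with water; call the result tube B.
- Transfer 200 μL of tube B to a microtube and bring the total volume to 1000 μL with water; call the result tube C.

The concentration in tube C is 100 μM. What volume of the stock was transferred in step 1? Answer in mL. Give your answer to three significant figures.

0.500 mL

Step 1: v brought to 10 mL → factor = 10 mL/v
Step 2: 500 μL brought to 10 mL → factor 10000/500 = 20
Step 3: 200 μL brought to 1000 μL → factor 1000/200 = 5
Product of known-step factors = 100
Overall factor = 0.200 M / (100 μM) = 2000
Step-1 factor = 2000 / 100 = 20
v = 10 mL / 20 = 0.500 mL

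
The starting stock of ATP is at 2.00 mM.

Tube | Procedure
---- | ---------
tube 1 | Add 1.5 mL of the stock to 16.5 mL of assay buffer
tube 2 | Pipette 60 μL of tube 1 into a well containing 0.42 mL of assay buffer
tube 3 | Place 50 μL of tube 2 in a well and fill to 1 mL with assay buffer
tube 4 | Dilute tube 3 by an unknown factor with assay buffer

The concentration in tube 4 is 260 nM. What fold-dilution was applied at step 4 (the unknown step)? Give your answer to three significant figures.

4.01-fold

Step 1: 1.5 mL + 16.5 mL = 18 mL total → factor 18/1.5 = 12
Step 2: 60 μL + 0.42 mL = 480 μL total → factor 480/60 = 8
Step 3: 50 μL brought to 1 mL → factor 1000/50 = 20
Step 4: unknown factor x
Product of known-step factors = 1920
Overall factor = 2.00 mM / (260 nM) = 7692.3
x = 7692.3 / 1920 = 4.01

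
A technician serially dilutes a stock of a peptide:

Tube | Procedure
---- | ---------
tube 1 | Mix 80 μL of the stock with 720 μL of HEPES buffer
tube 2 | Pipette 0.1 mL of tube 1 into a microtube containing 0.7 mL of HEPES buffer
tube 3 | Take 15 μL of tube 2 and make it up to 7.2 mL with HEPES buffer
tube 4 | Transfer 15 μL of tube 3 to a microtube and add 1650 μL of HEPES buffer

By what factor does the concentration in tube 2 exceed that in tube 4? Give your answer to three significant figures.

5.33 × 10^4

Step 1: 80 μL + 720 μL = 800 μL total → factor 800/80 = 10
Step 2: 0.1 mL + 0.7 mL = 0.8 mL total → factor 0.8/0.1 = 8
Step 3: 15 μL brought to 7.2 mL → factor 7200/15 = 480
Step 4: 15 μL + 1650 μL = 1665 μL total → factor 1665/15 = 111
Dilution factor to tube 2 = 80; to tube 4 = 4.2624 × 10^6
[tube 2]/[tube 4] = (factor to tube 4)/(factor to tube 2) = 4.2624 × 10^6/80 = 5.33 × 10^4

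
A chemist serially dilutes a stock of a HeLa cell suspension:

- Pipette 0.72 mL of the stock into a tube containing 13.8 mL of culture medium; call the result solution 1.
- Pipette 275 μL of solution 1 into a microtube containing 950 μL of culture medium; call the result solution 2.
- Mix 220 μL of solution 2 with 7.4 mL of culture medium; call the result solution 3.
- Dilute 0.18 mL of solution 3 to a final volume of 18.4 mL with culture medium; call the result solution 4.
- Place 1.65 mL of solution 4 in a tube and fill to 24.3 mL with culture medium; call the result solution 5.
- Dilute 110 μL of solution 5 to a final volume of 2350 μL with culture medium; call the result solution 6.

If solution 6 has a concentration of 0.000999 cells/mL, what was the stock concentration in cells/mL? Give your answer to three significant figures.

1.00 × 10^5 cells/mL

Step 1: 0.72 mL + 13.8 mL = 14.52 mL total → factor 14.52/0.72 = 20.167
Step 2: 275 μL + 950 μL = 1225 μL total → factor 1225/275 = 4.4545
Step 3: 220 μL + 7.4 mL = 7620 μL total → factor 7620/220 = 34.636
Step 4: 0.18 mL brought to 18.4 mL → factor 18.4/0.18 = 102.22
Step 5: 1.65 mL brought to 24.3 mL → factor 24.3/1.65 = 14.727
Step 6: 110 μL brought to 2350 μL → factor 2350/110 = 21.364
Overall dilution factor = 20.167 × 4.4545 × 34.636 × 102.22 × 14.727 × 21.364 = 1.0007 × 10^8
Stock = 0.000999 cells/mL × 1.0007 × 10^8 = 1.00 × 10^5 cells/mL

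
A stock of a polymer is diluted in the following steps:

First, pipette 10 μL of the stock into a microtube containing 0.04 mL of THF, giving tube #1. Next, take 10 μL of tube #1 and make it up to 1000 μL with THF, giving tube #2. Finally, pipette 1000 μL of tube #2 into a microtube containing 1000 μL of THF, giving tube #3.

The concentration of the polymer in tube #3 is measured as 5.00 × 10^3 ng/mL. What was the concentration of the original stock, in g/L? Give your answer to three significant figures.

5.00 g/L

Step 1: 10 μL + 0.04 mL = 50 μL total → factor 50/10 = 5
Step 2: 10 μL brought to 1000 μL → factor 1000/10 = 100
Step 3: 1000 μL + 1000 μL = 2000 μL total → factor 2000/1000 = 2
Overall dilution factor = 5 × 100 × 2 = 1000
Stock = 5.00 × 10^3 ng/mL × 1000 = 5.000 × 10^6 ng/mL = 5.00 g/L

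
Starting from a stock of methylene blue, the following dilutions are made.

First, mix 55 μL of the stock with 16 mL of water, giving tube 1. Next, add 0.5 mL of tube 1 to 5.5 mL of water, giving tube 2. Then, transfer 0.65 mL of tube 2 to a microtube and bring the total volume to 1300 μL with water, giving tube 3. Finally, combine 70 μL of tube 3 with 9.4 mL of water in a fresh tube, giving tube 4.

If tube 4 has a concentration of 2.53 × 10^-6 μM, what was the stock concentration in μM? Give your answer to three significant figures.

2.40 μM

Step 1: 55 μL + 16 mL = 16055 μL total → factor 16055/55 = 291.91
Step 2: 0.5 mL + 5.5 mL = 6 mL total → factor 6/0.5 = 12
Step 3: 0.65 mL brought to 1300 μL → factor 1.3/0.65 = 2
Step 4: 70 μL + 9.4 mL = 9470 μL total → factor 9470/70 = 135.29
Overall dilution factor = 291.91 × 12 × 2 × 135.29 = 9.4779 × 10^5
Stock = 2.53 × 10^-6 μM × 9.4779 × 10^5 = 2.40 μM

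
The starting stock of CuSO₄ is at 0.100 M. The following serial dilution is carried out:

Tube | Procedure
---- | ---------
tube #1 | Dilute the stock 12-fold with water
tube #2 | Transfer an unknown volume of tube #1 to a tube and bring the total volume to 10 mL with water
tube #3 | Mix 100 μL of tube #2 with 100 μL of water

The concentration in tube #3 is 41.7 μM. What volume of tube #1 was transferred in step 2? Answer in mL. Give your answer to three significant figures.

Step 1: 12-fold → factor 12
Step 2: v brought to 10 mL → factor = 10 mL/v
Step 3: 100 μL + 100 μL = 200 μL total → factor 200/100 = 2
Product of known-step factors = 24
Overall factor = 0.100 M / (41.7 μM) = 2398.1
Step-2 factor = 2398.1 / 24 = 99.92
v = 10 mL / 99.92 = 0.100 mL

0.100 mL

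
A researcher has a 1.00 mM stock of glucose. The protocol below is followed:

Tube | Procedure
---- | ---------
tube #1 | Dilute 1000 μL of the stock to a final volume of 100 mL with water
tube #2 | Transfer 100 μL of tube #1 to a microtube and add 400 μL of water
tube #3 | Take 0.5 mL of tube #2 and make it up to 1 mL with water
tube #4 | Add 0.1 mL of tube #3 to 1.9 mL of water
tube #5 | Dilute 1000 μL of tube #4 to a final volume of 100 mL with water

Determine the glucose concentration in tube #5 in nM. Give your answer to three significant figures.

0.500 nM

Step 1: 1000 μL brought to 100 mL → factor 1 × 10^5/1000 = 100
Step 2: 100 μL + 400 μL = 500 μL total → factor 500/100 = 5
Step 3: 0.5 mL brought to 1 mL → factor 1/0.5 = 2
Step 4: 0.1 mL + 1.9 mL = 2 mL total → factor 2/0.1 = 20
Step 5: 1000 μL brought to 100 mL → factor 1 × 10^5/1000 = 100
Overall dilution factor = 100 × 5 × 2 × 20 × 100 = 2 × 10^6
Final = 1.00 mM / 2 × 10^6 = 5.000 × 10^-7 mM = 0.500 nM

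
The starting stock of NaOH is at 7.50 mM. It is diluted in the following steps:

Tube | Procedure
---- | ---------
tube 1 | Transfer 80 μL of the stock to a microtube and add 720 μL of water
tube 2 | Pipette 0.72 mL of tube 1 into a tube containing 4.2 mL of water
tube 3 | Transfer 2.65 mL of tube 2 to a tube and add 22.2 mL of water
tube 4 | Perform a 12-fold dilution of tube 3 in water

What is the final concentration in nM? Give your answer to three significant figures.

Step 1: 80 μL + 720 μL = 800 μL total → factor 800/80 = 10
Step 2: 0.72 mL + 4.2 mL = 4.92 mL total → factor 4.92/0.72 = 6.8333
Step 3: 2.65 mL + 22.2 mL = 24.85 mL total → factor 24.85/2.65 = 9.3774
Step 4: 12-fold → factor 12
Overall dilution factor = 10 × 6.8333 × 9.3774 × 12 = 7689.4
Final = 7.50 mM / 7689.4 = 0.0009754 mM = 975 nM

975 nM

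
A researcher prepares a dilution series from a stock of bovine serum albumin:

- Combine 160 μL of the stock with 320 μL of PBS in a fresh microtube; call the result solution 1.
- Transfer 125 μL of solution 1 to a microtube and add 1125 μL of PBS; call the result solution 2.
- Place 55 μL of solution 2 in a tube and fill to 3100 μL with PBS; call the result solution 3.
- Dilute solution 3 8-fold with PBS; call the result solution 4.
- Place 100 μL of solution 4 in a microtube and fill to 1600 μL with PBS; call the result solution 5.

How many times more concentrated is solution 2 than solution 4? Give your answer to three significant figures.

451

Step 1: 160 μL + 320 μL = 480 μL total → factor 480/160 = 3
Step 2: 125 μL + 1125 μL = 1250 μL total → factor 1250/125 = 10
Step 3: 55 μL brought to 3100 μL → factor 3100/55 = 56.364
Step 4: 8-fold → factor 8
Dilution factor to solution 2 = 30; to solution 4 = 13527
[solution 2]/[solution 4] = (factor to solution 4)/(factor to solution 2) = 13527/30 = 451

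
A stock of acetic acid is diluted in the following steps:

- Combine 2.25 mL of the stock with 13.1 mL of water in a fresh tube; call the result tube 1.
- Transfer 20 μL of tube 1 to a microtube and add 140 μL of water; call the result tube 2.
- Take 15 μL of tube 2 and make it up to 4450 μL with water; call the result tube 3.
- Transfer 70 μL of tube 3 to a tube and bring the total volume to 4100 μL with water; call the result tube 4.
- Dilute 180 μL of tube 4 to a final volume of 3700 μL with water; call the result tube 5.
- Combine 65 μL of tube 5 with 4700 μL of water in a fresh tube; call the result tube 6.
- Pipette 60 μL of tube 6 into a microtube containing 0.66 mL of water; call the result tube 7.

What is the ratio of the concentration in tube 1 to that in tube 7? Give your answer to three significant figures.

2.51 × 10^9

Step 1: 2.25 mL + 13.1 mL = 15.35 mL total → factor 15.35/2.25 = 6.8222
Step 2: 20 μL + 140 μL = 160 μL total → factor 160/20 = 8
Step 3: 15 μL brought to 4450 μL → factor 4450/15 = 296.67
Step 4: 70 μL brought to 4100 μL → factor 4100/70 = 58.571
Step 5: 180 μL brought to 3700 μL → factor 3700/180 = 20.556
Step 6: 65 μL + 4700 μL = 4765 μL total → factor 4765/65 = 73.308
Step 7: 60 μL + 0.66 mL = 720 μL total → factor 720/60 = 12
Dilution factor to tube 1 = 6.8222; to tube 7 = 1.7149 × 10^10
[tube 1]/[tube 7] = (factor to tube 7)/(factor to tube 1) = 1.7149 × 10^10/6.8222 = 2.51 × 10^9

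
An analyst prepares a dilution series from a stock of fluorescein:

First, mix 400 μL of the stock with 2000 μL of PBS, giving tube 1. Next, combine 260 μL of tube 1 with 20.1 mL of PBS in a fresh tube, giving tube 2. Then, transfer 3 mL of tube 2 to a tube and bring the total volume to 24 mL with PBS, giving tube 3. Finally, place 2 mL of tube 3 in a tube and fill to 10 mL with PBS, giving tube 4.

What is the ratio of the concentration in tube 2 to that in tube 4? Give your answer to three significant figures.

40.0

Step 1: 400 μL + 2000 μL = 2400 μL total → factor 2400/400 = 6
Step 2: 260 μL + 20.1 mL = 20360 μL total → factor 20360/260 = 78.308
Step 3: 3 mL brought to 24 mL → factor 24/3 = 8
Step 4: 2 mL brought to 10 mL → factor 10/2 = 5
Dilution factor to tube 2 = 469.85; to tube 4 = 18794
[tube 2]/[tube 4] = (factor to tube 4)/(factor to tube 2) = 18794/469.85 = 40.0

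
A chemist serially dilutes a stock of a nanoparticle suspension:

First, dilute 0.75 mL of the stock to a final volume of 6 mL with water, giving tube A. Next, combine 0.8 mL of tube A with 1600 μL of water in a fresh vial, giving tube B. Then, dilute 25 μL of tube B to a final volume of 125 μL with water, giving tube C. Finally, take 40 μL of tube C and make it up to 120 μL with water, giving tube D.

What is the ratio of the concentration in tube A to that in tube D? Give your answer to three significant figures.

45.0

Step 1: 0.75 mL brought to 6 mL → factor 6/0.75 = 8
Step 2: 0.8 mL + 1600 μL = 2.4 mL total → factor 2.4/0.8 = 3
Step 3: 25 μL brought to 125 μL → factor 125/25 = 5
Step 4: 40 μL brought to 120 μL → factor 120/40 = 3
Dilution factor to tube A = 8; to tube D = 360
[tube A]/[tube D] = (factor to tube D)/(factor to tube A) = 360/8 = 45.0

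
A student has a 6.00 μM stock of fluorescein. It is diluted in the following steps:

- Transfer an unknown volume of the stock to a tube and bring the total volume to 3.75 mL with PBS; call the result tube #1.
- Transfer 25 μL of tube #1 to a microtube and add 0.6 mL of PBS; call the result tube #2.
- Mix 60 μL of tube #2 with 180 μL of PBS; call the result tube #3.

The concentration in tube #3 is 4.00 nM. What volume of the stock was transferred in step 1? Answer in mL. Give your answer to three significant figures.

Step 1: v brought to 3.75 mL → factor = 3.75 mL/v
Step 2: 25 μL + 0.6 mL = 625 μL total → factor 625/25 = 25
Step 3: 60 μL + 180 μL = 240 μL total → factor 240/60 = 4
Product of known-step factors = 100
Overall factor = 6.00 μM / (4.00 nM) = 1500
Step-1 factor = 1500 / 100 = 15
v = 3.75 mL / 15 = 0.250 mL

0.250 mL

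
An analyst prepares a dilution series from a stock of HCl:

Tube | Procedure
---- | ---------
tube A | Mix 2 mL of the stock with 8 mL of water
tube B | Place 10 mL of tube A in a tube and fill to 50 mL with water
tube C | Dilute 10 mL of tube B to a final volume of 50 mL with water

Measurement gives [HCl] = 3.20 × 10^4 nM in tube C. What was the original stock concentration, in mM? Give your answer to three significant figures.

4.00 mM

Step 1: 2 mL + 8 mL = 10 mL total → factor 10/2 = 5
Step 2: 10 mL brought to 50 mL → factor 50/10 = 5
Step 3: 10 mL brought to 50 mL → factor 50/10 = 5
Overall dilution factor = 5 × 5 × 5 = 125
Stock = 3.20 × 10^4 nM × 125 = 4.000 × 10^6 nM = 4.00 mM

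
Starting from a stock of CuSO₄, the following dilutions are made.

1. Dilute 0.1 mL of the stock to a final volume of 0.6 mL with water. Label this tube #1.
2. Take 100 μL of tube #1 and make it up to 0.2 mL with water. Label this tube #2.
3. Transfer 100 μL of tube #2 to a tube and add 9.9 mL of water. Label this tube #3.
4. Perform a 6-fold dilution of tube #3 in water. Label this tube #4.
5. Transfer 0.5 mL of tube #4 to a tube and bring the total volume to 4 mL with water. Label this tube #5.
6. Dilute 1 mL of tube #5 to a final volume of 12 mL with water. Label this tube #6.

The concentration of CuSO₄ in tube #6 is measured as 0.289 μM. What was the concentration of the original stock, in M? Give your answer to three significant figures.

0.200 M

Step 1: 0.1 mL brought to 0.6 mL → factor 0.6/0.1 = 6
Step 2: 100 μL brought to 0.2 mL → factor 200/100 = 2
Step 3: 100 μL + 9.9 mL = 10000 μL total → factor 10000/100 = 100
Step 4: 6-fold → factor 6
Step 5: 0.5 mL brought to 4 mL → factor 4/0.5 = 8
Step 6: 1 mL brought to 12 mL → factor 12/1 = 12
Overall dilution factor = 6 × 2 × 100 × 6 × 8 × 12 = 6.912 × 10^5
Stock = 0.289 μM × 6.912 × 10^5 = 1.998 × 10^5 μM = 0.200 M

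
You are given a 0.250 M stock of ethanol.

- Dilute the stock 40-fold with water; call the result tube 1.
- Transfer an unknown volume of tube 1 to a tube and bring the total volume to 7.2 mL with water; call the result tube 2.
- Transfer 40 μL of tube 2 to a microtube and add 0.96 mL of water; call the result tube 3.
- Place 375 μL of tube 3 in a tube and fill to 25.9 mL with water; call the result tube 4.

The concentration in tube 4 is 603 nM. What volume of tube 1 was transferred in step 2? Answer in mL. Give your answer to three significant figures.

Step 1: 40-fold → factor 40
Step 2: v brought to 7.2 mL → factor = 7.2 mL/v
Step 3: 40 μL + 0.96 mL = 1000 μL total → factor 1000/40 = 25
Step 4: 375 μL brought to 25.9 mL → factor 25900/375 = 69.067
Product of known-step factors = 69067
Overall factor = 0.250 M / (603 nM) = 4.1459 × 10^5
Step-2 factor = 4.1459 × 10^5 / 69067 = 6.0028
v = 7.2 mL / 6.0028 = 1.20 mL

1.20 mL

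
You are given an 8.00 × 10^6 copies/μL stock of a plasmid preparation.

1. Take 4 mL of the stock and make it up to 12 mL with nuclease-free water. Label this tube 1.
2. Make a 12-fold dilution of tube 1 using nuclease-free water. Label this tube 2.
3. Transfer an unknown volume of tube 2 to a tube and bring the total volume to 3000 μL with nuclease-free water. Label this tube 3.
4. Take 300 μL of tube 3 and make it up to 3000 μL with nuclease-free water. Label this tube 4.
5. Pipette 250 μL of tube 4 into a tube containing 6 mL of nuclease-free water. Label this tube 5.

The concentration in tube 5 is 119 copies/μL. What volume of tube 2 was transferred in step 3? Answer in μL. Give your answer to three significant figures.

Step 1: 4 mL brought to 12 mL → factor 12/4 = 3
Step 2: 12-fold → factor 12
Step 3: v brought to 3000 μL → factor = 3000 μL/v
Step 4: 300 μL brought to 3000 μL → factor 3000/300 = 10
Step 5: 250 μL + 6 mL = 6250 μL total → factor 6250/250 = 25
Product of known-step factors = 9000
Overall factor = 8.00 × 10^6 copies/μL / (119 copies/μL) = 67227
Step-3 factor = 67227 / 9000 = 7.4697
v = 3000 μL / 7.4697 = 402 μL

402 μL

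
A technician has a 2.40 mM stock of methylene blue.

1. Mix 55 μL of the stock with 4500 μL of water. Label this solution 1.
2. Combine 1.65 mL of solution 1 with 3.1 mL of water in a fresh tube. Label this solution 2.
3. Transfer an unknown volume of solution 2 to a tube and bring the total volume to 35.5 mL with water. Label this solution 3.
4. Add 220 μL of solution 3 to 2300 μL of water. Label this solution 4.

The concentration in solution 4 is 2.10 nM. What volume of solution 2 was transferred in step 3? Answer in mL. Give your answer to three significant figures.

0.0848 mL

Step 1: 55 μL + 4500 μL = 4555 μL total → factor 4555/55 = 82.818
Step 2: 1.65 mL + 3.1 mL = 4.75 mL total → factor 4.75/1.65 = 2.8788
Step 3: v brought to 35.5 mL → factor = 35.5 mL/v
Step 4: 220 μL + 2300 μL = 2520 μL total → factor 2520/220 = 11.455
Product of known-step factors = 2730.9
Overall factor = 2.40 mM / (2.10 nM) = 1.1429 × 10^6
Step-3 factor = 1.1429 × 10^6 / 2730.9 = 418.48
v = 35.5 mL / 418.48 = 0.0848 mL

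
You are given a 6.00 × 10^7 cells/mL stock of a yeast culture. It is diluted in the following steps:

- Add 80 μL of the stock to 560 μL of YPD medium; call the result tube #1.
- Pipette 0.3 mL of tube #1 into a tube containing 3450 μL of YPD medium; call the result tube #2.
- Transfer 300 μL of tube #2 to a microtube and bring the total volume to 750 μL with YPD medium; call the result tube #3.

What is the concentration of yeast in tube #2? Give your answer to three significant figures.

6.00 × 10^5 cells/mL

Step 1: 80 μL + 560 μL = 640 μL total → factor 640/80 = 8
Step 2: 0.3 mL + 3450 μL = 3.75 mL total → factor 3.75/0.3 = 12.5
Dilution factor through tube #2 = 8 × 12.5 = 100
[tube #2] = 6.00 × 10^7 cells/mL / 100 = 6.00 × 10^5 cells/mL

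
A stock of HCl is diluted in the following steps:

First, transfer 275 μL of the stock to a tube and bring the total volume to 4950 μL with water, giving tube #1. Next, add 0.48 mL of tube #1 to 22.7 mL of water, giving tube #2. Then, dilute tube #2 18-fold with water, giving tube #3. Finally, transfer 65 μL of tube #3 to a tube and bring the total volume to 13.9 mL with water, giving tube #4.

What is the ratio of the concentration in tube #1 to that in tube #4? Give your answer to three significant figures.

1.86 × 10^5

Step 1: 275 μL brought to 4950 μL → factor 4950/275 = 18
Step 2: 0.48 mL + 22.7 mL = 23.18 mL total → factor 23.18/0.48 = 48.292
Step 3: 18-fold → factor 18
Step 4: 65 μL brought to 13.9 mL → factor 13900/65 = 213.85
Dilution factor to tube #1 = 18; to tube #4 = 3.3459 × 10^6
[tube #1]/[tube #4] = (factor to tube #4)/(factor to tube #1) = 3.3459 × 10^6/18 = 1.86 × 10^5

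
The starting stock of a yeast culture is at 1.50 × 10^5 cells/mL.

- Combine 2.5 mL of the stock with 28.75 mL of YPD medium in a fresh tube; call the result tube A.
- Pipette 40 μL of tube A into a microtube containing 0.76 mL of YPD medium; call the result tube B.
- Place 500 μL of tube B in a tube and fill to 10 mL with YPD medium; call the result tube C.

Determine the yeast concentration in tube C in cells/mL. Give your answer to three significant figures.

Step 1: 2.5 mL + 28.75 mL = 31.25 mL total → factor 31.25/2.5 = 12.5
Step 2: 40 μL + 0.76 mL = 800 μL total → factor 800/40 = 20
Step 3: 500 μL brought to 10 mL → factor 10000/500 = 20
Overall dilution factor = 12.5 × 20 × 20 = 5000
Final = 1.50 × 10^5 cells/mL / 5000 = 30.0 cells/mL

30.0 cells/mL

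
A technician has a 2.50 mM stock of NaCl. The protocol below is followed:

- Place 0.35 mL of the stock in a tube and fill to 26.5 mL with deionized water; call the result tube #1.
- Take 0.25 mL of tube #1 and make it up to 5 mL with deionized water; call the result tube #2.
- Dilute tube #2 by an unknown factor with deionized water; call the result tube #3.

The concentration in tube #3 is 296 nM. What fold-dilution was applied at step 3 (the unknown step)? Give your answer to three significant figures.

5.58-fold

Step 1: 0.35 mL brought to 26.5 mL → factor 26.5/0.35 = 75.714
Step 2: 0.25 mL brought to 5 mL → factor 5/0.25 = 20
Step 3: unknown factor x
Product of known-step factors = 1514.3
Overall factor = 2.50 mM / (296 nM) = 8445.9
x = 8445.9 / 1514.3 = 5.58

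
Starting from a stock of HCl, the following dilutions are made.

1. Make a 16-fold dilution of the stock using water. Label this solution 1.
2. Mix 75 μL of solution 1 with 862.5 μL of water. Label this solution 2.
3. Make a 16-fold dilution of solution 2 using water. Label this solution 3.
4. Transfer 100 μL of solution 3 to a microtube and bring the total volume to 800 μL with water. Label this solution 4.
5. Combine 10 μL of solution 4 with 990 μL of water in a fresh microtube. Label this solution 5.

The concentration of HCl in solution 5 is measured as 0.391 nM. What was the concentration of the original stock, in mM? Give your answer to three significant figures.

Step 1: 16-fold → factor 16
Step 2: 75 μL + 862.5 μL = 937.5 μL total → factor 937.5/75 = 12.5
Step 3: 16-fold → factor 16
Step 4: 100 μL brought to 800 μL → factor 800/100 = 8
Step 5: 10 μL + 990 μL = 1000 μL total → factor 1000/10 = 100
Overall dilution factor = 16 × 12.5 × 16 × 8 × 100 = 2.56 × 10^6
Stock = 0.391 nM × 2.56 × 10^6 = 1.001 × 10^6 nM = 1.00 mM

1.00 mM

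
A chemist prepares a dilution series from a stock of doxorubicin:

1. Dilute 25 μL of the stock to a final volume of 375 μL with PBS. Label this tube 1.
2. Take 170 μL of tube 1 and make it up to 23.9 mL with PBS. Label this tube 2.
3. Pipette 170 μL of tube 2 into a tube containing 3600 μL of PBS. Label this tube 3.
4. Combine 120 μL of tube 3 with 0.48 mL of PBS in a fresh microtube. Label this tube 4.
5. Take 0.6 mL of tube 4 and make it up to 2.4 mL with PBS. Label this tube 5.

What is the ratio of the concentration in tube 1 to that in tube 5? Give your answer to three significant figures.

6.24 × 10^4

Step 1: 25 μL brought to 375 μL → factor 375/25 = 15
Step 2: 170 μL brought to 23.9 mL → factor 23900/170 = 140.59
Step 3: 170 μL + 3600 μL = 3770 μL total → factor 3770/170 = 22.176
Step 4: 120 μL + 0.48 mL = 600 μL total → factor 600/120 = 5
Step 5: 0.6 mL brought to 2.4 mL → factor 2.4/0.6 = 4
Dilution factor to tube 1 = 15; to tube 5 = 9.3533 × 10^5
[tube 1]/[tube 5] = (factor to tube 5)/(factor to tube 1) = 9.3533 × 10^5/15 = 6.24 × 10^4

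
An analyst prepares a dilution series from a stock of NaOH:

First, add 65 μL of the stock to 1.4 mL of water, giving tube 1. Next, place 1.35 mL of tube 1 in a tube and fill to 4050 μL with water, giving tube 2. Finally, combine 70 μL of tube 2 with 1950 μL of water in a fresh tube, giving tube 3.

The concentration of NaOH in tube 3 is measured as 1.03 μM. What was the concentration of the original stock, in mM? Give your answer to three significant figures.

2.01 mM

Step 1: 65 μL + 1.4 mL = 1465 μL total → factor 1465/65 = 22.538
Step 2: 1.35 mL brought to 4050 μL → factor 4.05/1.35 = 3
Step 3: 70 μL + 1950 μL = 2020 μL total → factor 2020/70 = 28.857
Overall dilution factor = 22.538 × 3 × 28.857 = 1951.2
Stock = 1.03 μM × 1951.2 = 2010 μM = 2.01 mM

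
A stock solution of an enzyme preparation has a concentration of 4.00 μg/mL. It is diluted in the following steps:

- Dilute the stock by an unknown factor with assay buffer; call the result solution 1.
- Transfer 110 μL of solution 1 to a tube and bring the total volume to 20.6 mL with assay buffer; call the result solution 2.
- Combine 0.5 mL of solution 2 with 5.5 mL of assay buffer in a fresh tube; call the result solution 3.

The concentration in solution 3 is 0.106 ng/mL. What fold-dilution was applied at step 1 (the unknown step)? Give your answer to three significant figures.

16.8-fold

Step 1: unknown factor x
Step 2: 110 μL brought to 20.6 mL → factor 20600/110 = 187.27
Step 3: 0.5 mL + 5.5 mL = 6 mL total → factor 6/0.5 = 12
Product of known-step factors = 2247.3
Overall factor = 4.00 μg/mL / (0.106 ng/mL) = 37736
x = 37736 / 2247.3 = 16.8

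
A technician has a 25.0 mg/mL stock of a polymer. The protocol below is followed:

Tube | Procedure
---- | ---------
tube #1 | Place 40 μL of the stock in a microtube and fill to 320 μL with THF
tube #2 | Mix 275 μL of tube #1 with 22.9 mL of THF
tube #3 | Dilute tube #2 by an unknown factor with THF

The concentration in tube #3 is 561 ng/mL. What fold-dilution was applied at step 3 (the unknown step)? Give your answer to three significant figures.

Step 1: 40 μL brought to 320 μL → factor 320/40 = 8
Step 2: 275 μL + 22.9 mL = 23175 μL total → factor 23175/275 = 84.273
Step 3: unknown factor x
Product of known-step factors = 674.18
Overall factor = 25.0 mg/mL / (561 ng/mL) = 44563
x = 44563 / 674.18 = 66.1

66.1-fold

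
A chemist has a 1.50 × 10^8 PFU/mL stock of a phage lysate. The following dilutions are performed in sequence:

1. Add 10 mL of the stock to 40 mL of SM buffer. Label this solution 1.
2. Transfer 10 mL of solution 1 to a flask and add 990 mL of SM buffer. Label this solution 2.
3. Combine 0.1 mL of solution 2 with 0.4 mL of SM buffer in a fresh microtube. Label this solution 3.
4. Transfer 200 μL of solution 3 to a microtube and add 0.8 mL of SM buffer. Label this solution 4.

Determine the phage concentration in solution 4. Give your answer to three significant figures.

Step 1: 10 mL + 40 mL = 50 mL total → factor 50/10 = 5
Step 2: 10 mL + 990 mL = 1000 mL total → factor 1000/10 = 100
Step 3: 0.1 mL + 0.4 mL = 0.5 mL total → factor 0.5/0.1 = 5
Step 4: 200 μL + 0.8 mL = 1000 μL total → factor 1000/200 = 5
Overall dilution factor = 5 × 100 × 5 × 5 = 12500
Final = 1.50 × 10^8 PFU/mL / 12500 = 1.20 × 10^4 PFU/mL

1.20 × 10^4 PFU/mL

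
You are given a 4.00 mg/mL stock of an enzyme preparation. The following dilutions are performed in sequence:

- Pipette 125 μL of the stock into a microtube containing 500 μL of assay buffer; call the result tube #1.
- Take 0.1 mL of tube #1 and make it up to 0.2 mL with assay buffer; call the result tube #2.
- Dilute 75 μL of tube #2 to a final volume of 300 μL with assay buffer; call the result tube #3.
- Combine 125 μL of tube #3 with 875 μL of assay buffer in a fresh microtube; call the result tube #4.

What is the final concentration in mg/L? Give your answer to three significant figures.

Step 1: 125 μL + 500 μL = 625 μL total → factor 625/125 = 5
Step 2: 0.1 mL brought to 0.2 mL → factor 0.2/0.1 = 2
Step 3: 75 μL brought to 300 μL → factor 300/75 = 4
Step 4: 125 μL + 875 μL = 1000 μL total → factor 1000/125 = 8
Overall dilution factor = 5 × 2 × 4 × 8 = 320
Final = 4.00 mg/mL / 320 = 0.01250 mg/mL = 12.5 mg/L

12.5 mg/L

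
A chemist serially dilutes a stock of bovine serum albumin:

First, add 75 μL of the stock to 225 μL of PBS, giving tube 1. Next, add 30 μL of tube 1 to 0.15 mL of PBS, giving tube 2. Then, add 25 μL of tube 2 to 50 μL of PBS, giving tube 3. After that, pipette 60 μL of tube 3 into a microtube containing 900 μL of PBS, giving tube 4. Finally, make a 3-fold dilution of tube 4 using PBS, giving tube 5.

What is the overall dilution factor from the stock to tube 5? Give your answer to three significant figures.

3.46 × 10^3

Step 1: 75 μL + 225 μL = 300 μL total → factor 300/75 = 4
Step 2: 30 μL + 0.15 mL = 180 μL total → factor 180/30 = 6
Step 3: 25 μL + 50 μL = 75 μL total → factor 75/25 = 3
Step 4: 60 μL + 900 μL = 960 μL total → factor 960/60 = 16
Step 5: 3-fold → factor 3
Overall dilution factor = 4 × 6 × 3 × 16 × 3 = 3456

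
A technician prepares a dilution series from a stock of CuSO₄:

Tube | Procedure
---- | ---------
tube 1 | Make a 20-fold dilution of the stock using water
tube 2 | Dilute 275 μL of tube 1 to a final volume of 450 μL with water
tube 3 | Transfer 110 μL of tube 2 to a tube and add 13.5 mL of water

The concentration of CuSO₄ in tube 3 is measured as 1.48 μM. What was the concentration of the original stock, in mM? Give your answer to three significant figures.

Step 1: 20-fold → factor 20
Step 2: 275 μL brought to 450 μL → factor 450/275 = 1.6364
Step 3: 110 μL + 13.5 mL = 13610 μL total → factor 13610/110 = 123.73
Overall dilution factor = 20 × 1.6364 × 123.73 = 4049.3
Stock = 1.48 μM × 4049.3 = 5993 μM = 5.99 mM

5.99 mM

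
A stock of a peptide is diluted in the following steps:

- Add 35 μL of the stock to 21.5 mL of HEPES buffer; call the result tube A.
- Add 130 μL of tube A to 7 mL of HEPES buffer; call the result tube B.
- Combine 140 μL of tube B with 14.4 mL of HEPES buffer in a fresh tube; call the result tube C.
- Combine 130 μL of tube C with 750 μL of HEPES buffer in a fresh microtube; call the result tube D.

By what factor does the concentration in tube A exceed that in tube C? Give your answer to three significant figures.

Step 1: 35 μL + 21.5 mL = 21535 μL total → factor 21535/35 = 615.29
Step 2: 130 μL + 7 mL = 7130 μL total → factor 7130/130 = 54.846
Step 3: 140 μL + 14.4 mL = 14540 μL total → factor 14540/140 = 103.86
Dilution factor to tube A = 615.29; to tube C = 3.5048 × 10^6
[tube A]/[tube C] = (factor to tube C)/(factor to tube A) = 3.5048 × 10^6/615.29 = 5.70 × 10^3

5.70 × 10^3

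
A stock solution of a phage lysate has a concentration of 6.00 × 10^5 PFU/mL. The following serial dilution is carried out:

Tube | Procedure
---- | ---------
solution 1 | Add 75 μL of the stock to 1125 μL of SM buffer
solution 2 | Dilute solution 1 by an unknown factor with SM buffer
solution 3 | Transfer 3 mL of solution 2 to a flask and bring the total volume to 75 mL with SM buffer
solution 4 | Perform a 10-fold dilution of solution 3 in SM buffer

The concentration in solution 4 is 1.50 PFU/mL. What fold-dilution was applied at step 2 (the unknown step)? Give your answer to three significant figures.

100-fold

Step 1: 75 μL + 1125 μL = 1200 μL total → factor 1200/75 = 16
Step 2: unknown factor x
Step 3: 3 mL brought to 75 mL → factor 75/3 = 25
Step 4: 10-fold → factor 10
Product of known-step factors = 4000
Overall factor = 6.00 × 10^5 PFU/mL / (1.50 PFU/mL) = 4 × 10^5
x = 4 × 10^5 / 4000 = 100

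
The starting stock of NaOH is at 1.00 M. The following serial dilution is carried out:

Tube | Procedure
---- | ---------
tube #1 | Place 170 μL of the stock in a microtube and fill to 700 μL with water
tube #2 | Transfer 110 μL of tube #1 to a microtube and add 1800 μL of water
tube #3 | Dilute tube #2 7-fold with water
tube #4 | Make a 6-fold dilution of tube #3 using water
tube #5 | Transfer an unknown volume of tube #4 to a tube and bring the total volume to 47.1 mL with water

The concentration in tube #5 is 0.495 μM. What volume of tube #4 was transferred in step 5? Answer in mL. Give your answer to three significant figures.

Step 1: 170 μL brought to 700 μL → factor 700/170 = 4.1176
Step 2: 110 μL + 1800 μL = 1910 μL total → factor 1910/110 = 17.364
Step 3: 7-fold → factor 7
Step 4: 6-fold → factor 6
Step 5: v brought to 47.1 mL → factor = 47.1 mL/v
Product of known-step factors = 3002.9
Overall factor = 1.00 M / (0.495 μM) = 2.0202 × 10^6
Step-5 factor = 2.0202 × 10^6 / 3002.9 = 672.75
v = 47.1 mL / 672.75 = 0.0700 mL

0.0700 mL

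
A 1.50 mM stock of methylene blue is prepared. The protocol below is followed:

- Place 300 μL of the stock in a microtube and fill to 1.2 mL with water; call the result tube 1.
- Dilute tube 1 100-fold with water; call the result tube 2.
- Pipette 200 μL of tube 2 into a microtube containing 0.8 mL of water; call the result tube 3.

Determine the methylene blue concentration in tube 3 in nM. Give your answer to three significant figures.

750 nM

Step 1: 300 μL brought to 1.2 mL → factor 1200/300 = 4
Step 2: 100-fold → factor 100
Step 3: 200 μL + 0.8 mL = 1000 μL total → factor 1000/200 = 5
Overall dilution factor = 4 × 100 × 5 = 2000
Final = 1.50 mM / 2000 = 0.0007500 mM = 750 nM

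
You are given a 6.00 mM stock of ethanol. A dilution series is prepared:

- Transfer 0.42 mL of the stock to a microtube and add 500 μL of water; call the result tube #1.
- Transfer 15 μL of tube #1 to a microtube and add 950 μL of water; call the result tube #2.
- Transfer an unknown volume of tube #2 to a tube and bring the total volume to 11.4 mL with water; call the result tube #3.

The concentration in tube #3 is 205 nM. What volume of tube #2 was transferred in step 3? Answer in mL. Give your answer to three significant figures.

Step 1: 0.42 mL + 500 μL = 0.92 mL total → factor 0.92/0.42 = 2.1905
Step 2: 15 μL + 950 μL = 965 μL total → factor 965/15 = 64.333
Step 3: v brought to 11.4 mL → factor = 11.4 mL/v
Product of known-step factors = 140.92
Overall factor = 6.00 mM / (205 nM) = 29268
Step-3 factor = 29268 / 140.92 = 207.69
v = 11.4 mL / 207.69 = 0.0549 mL

0.0549 mL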